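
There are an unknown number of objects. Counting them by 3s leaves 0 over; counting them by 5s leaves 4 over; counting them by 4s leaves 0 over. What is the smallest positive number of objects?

The moduli are pairwise coprime; M = 3·5·4 = 60.
M/3 = 20; 20 ≡ 2 (mod 3); 2·2 ≡ 1, so inverse 2.
M/5 = 12; 12 ≡ 2 (mod 5); 2·3 ≡ 1, so inverse 3.
M/4 = 15; 15 ≡ 3 (mod 4); 3·3 ≡ 1, so inverse 3.
N ≡ 0·20·2 + 4·12·3 + 0·15·3 = 144.
144 mod 60 = 24.

24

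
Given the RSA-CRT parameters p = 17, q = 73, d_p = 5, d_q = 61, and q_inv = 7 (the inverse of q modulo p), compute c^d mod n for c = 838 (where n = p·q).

m₁ = c^(d_p) mod p: c ≡ 5 (mod 17), and 5^5 mod 17 = 14.
m₂ = c^(d_q) mod q: c ≡ 35 (mod 73), and 35^61 mod 73 = 61.
h = q_inv·(m₁ − m₂) mod p = 7·(14 − 61) mod 17 = 11.
m = m₂ + h·q = 61 + 11·73 = 864.

864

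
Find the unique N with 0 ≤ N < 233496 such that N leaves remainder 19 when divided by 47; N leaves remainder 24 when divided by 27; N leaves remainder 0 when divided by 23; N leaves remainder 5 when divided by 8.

From N ≡ 19 (mod 47) write N = 19 + 47t. Substituting into N ≡ 24 (mod 27) gives 47t ≡ 5 (mod 27), and since 20⁻¹ ≡ 23 (mod 27), t ≡ 7. Hence N ≡ 19 + 47·7 = 348 (mod 1269).
From N ≡ 348 (mod 1269) write N = 348 + 1269t. Substituting into N ≡ 0 (mod 23) gives 1269t ≡ 20 (mod 23), and since 4⁻¹ ≡ 6 (mod 23), t ≡ 5. Hence N ≡ 348 + 1269·5 = 6693 (mod 29187).
From N ≡ 6693 (mod 29187) write N = 6693 + 29187t. Substituting into N ≡ 5 (mod 8) gives 29187t ≡ 0 (mod 8), and since 3⁻¹ ≡ 3 (mod 8), t ≡ 0. Hence N ≡ 6693 + 29187·0 = 6693 (mod 233496).

6693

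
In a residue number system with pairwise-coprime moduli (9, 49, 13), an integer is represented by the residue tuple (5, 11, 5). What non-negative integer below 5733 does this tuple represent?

4568

The moduli are pairwise coprime; N = 9·49·13 = 5733.
N/9 = 637; 637 ≡ 7 (mod 9); 7·4 ≡ 1, so inverse 4.
N/49 = 117; 117 ≡ 19 (mod 49); 19·31 ≡ 1, so inverse 31.
N/13 = 441; 441 ≡ 12 (mod 13); 12·12 ≡ 1, so inverse 12.
x ≡ 5·637·4 + 11·117·31 + 5·441·12 = 79097.
79097 mod 5733 = 4568.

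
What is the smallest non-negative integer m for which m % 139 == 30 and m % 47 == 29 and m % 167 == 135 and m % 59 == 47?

The moduli are pairwise coprime; N = 139·47·167·59 = 64369649.
N/139 = 463091; 463091 ≡ 82 (mod 139); 82·39 ≡ 1, so inverse 39.
N/47 = 1369567; 1369567 ≡ 34 (mod 47); 34·18 ≡ 1, so inverse 18.
N/167 = 385447; 385447 ≡ 11 (mod 167); 11·76 ≡ 1, so inverse 76.
N/59 = 1091011; 1091011 ≡ 42 (mod 59); 42·52 ≡ 1, so inverse 52.
m ≡ 30·463091·39 + 29·1369567·18 + 135·385447·76 + 47·1091011·52 = 7877847548.
7877847548 mod 64369649 = 24750370.

24750370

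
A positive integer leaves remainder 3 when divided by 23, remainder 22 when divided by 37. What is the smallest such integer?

762

From a ≡ 3 (mod 23) write a = 3 + 23t. Substituting into a ≡ 22 (mod 37) gives 23t ≡ 19 (mod 37), and since 23⁻¹ ≡ 29 (mod 37), t ≡ 33. Hence a ≡ 3 + 23·33 = 762 (mod 851).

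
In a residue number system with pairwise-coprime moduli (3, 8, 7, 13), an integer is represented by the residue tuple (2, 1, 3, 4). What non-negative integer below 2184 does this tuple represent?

17

From x ≡ 2 (mod 3) write x = 2 + 3t. Substituting into x ≡ 1 (mod 8) gives 3t ≡ 7 (mod 8), and since 3⁻¹ ≡ 3 (mod 8), t ≡ 5. Hence x ≡ 2 + 3·5 = 17 (mod 24).
From x ≡ 17 (mod 24) write x = 17 + 24t. Substituting into x ≡ 3 (mod 7) gives 24t ≡ 0 (mod 7), and since 3⁻¹ ≡ 5 (mod 7), t ≡ 0. Hence x ≡ 17 + 24·0 = 17 (mod 168).
From x ≡ 17 (mod 168) write x = 17 + 168t. Substituting into x ≡ 4 (mod 13) gives 168t ≡ 0 (mod 13), and since 12⁻¹ ≡ 12 (mod 13), t ≡ 0. Hence x ≡ 17 + 168·0 = 17 (mod 2184).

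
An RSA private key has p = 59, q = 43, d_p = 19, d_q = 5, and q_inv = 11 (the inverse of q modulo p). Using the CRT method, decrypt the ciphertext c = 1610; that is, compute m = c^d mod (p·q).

890

m₁ = c^(d_p) mod p: c ≡ 17 (mod 59), and 17^19 mod 59 = 5.
m₂ = c^(d_q) mod q: c ≡ 19 (mod 43), and 19^5 mod 43 = 30.
h = q_inv·(m₁ − m₂) mod p = 11·(5 − 30) mod 59 = 20.
m = m₂ + h·q = 30 + 20·43 = 890.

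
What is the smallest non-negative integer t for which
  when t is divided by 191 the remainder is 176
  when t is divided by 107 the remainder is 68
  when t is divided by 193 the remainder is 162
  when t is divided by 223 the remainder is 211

The moduli are pairwise coprime; N = 191·107·193·223 = 879588043.
N/191 = 4605173; 4605173 ≡ 163 (mod 191); 163·75 ≡ 1, so inverse 75.
N/107 = 8220449; 8220449 ≡ 67 (mod 107); 67·8 ≡ 1, so inverse 8.
N/193 = 4557451; 4557451 ≡ 142 (mod 193); 142·140 ≡ 1, so inverse 140.
N/223 = 3944341; 3944341 ≡ 140 (mod 223); 140·180 ≡ 1, so inverse 180.
t ≡ 176·4605173·75 + 68·8220449·8 + 162·4557451·140 + 211·3944341·180 = 318429267716.
318429267716 mod 879588043 = 18396150.

18396150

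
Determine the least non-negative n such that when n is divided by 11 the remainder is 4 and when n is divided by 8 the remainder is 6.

From n ≡ 4 (mod 11) write n = 4 + 11t. Substituting into n ≡ 6 (mod 8) gives 11t ≡ 2 (mod 8), and since 3⁻¹ ≡ 3 (mod 8), t ≡ 6. Hence n ≡ 4 + 11·6 = 70 (mod 88).

70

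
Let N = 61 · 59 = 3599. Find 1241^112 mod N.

Mod 61: 1241 ≡ 21; by Fermat, exponent reduces to 112 mod 60 = 52; 21^52 ≡ 13 (mod 61).
Mod 59: 1241 ≡ 2; by Fermat, exponent reduces to 112 mod 58 = 54; 2^54 ≡ 48 (mod 59).
Combine by CRT: x ≡ 13 (mod 61), x ≡ 48 (mod 59) ⇒ x ≡ 2880 (mod 3599).

2880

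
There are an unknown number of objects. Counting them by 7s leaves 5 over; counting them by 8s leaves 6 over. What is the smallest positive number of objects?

54

Combine the congruences pairwise.
From N ≡ 5 (mod 7) write N = 5 + 7t. Substituting into N ≡ 6 (mod 8) gives 7t ≡ 1 (mod 8), and since 7⁻¹ ≡ 7 (mod 8), t ≡ 7. Hence N ≡ 5 + 7·7 = 54 (mod 56).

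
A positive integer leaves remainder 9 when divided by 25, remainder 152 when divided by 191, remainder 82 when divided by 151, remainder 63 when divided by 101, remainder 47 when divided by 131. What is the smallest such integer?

From x ≡ 9 (mod 25) write x = 9 + 25t. Substituting into x ≡ 152 (mod 191) gives 25t ≡ 143 (mod 191), and since 25⁻¹ ≡ 107 (mod 191), t ≡ 21. Hence x ≡ 9 + 25·21 = 534 (mod 4775).
From x ≡ 534 (mod 4775) write x = 534 + 4775t. Substituting into x ≡ 82 (mod 151) gives 4775t ≡ 1 (mod 151), and since 94⁻¹ ≡ 98 (mod 151), t ≡ 98. Hence x ≡ 534 + 4775·98 = 468484 (mod 721025).
From x ≡ 468484 (mod 721025) write x = 468484 + 721025t. Substituting into x ≡ 63 (mod 101) gives 721025t ≡ 17 (mod 101), and since 87⁻¹ ≡ 36 (mod 101), t ≡ 6. Hence x ≡ 468484 + 721025·6 = 4794634 (mod 72823525).
From x ≡ 4794634 (mod 72823525) write x = 4794634 + 72823525t. Substituting into x ≡ 47 (mod 131) gives 72823525t ≡ 13 (mod 131), and since 101⁻¹ ≡ 48 (mod 131), t ≡ 100. Hence x ≡ 4794634 + 72823525·100 = 7287147134 (mod 9539881775).

7287147134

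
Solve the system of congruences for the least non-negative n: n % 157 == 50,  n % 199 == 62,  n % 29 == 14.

The moduli are pairwise coprime; M = 157·199·29 = 906047.
M/157 = 5771; 5771 ≡ 119 (mod 157); 119·95 ≡ 1, so inverse 95.
M/199 = 4553; 4553 ≡ 175 (mod 199); 175·58 ≡ 1, so inverse 58.
M/29 = 31243; 31243 ≡ 10 (mod 29); 10·3 ≡ 1, so inverse 3.
n ≡ 50·5771·95 + 62·4553·58 + 14·31243·3 = 45097044.
45097044 mod 906047 = 700741.

700741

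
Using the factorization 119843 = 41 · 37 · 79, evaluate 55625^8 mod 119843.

Mod 41: 55625 ≡ 29; 29^8 ≡ 18 (mod 41).
Mod 37: 55625 ≡ 14; 14^8 ≡ 26 (mod 37).
Mod 79: 55625 ≡ 9; 9^8 ≡ 16 (mod 79).
Combine by CRT: x ≡ 18 (mod 41), x ≡ 26 (mod 37), x ≡ 16 (mod 79) ⇒ x ≡ 82018 (mod 119843).

82018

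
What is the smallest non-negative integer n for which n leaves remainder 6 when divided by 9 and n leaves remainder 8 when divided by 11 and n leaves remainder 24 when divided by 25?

Combine the congruences pairwise.
From n ≡ 6 (mod 9) write n = 6 + 9t. Substituting into n ≡ 8 (mod 11) gives 9t ≡ 2 (mod 11), and since 9⁻¹ ≡ 5 (mod 11), t ≡ 10. Hence n ≡ 6 + 9·10 = 96 (mod 99).
From n ≡ 96 (mod 99) write n = 96 + 99t. Substituting into n ≡ 24 (mod 25) gives 99t ≡ 3 (mod 25), and since 24⁻¹ ≡ 24 (mod 25), t ≡ 22. Hence n ≡ 96 + 99·22 = 2274 (mod 2475).

2274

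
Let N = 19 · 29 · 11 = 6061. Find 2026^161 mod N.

Mod 19: 2026 ≡ 12; by Fermat, exponent reduces to 161 mod 18 = 17; 12^17 ≡ 8 (mod 19).
Mod 29: 2026 ≡ 25; by Fermat, exponent reduces to 161 mod 28 = 21; 25^21 ≡ 1 (mod 29).
Mod 11: 2026 ≡ 2; by Fermat, exponent reduces to 161 mod 10 = 1; 2^1 ≡ 2 (mod 11).
Combine by CRT: x ≡ 8 (mod 19), x ≡ 1 (mod 29), x ≡ 2 (mod 11) ⇒ x ≡ 1509 (mod 6061).

1509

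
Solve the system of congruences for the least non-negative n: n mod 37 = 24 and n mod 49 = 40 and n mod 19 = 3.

The moduli are pairwise coprime; M = 37·49·19 = 34447.
M/37 = 931; 931 ≡ 6 (mod 37); 6·31 ≡ 1, so inverse 31.
M/49 = 703; 703 ≡ 17 (mod 49); 17·26 ≡ 1, so inverse 26.
M/19 = 1813; 1813 ≡ 8 (mod 19); 8·12 ≡ 1, so inverse 12.
n ≡ 24·931·31 + 40·703·26 + 3·1813·12 = 1489052.
1489052 mod 34447 = 7831.

7831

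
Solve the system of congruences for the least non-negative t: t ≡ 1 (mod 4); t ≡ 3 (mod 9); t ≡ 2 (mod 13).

93

From t ≡ 1 (mod 4) write t = 1 + 4s. Substituting into t ≡ 3 (mod 9) gives 4s ≡ 2 (mod 9), and since 4⁻¹ ≡ 7 (mod 9), s ≡ 5. Hence t ≡ 1 + 4·5 = 21 (mod 36).
From t ≡ 21 (mod 36) write t = 21 + 36s. Substituting into t ≡ 2 (mod 13) gives 36s ≡ 7 (mod 13), and since 10⁻¹ ≡ 4 (mod 13), s ≡ 2. Hence t ≡ 21 + 36·2 = 93 (mod 468).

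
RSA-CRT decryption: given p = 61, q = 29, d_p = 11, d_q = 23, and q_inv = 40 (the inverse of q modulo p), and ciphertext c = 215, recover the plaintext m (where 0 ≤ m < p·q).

1119

m₁ = c^(d_p) mod p: c ≡ 32 (mod 61), and 32^11 mod 61 = 21.
m₂ = c^(d_q) mod q: c ≡ 12 (mod 29), and 12^23 mod 29 = 17.
h = q_inv·(m₁ − m₂) mod p = 40·(21 − 17) mod 61 = 38.
m = m₂ + h·q = 17 + 38·29 = 1119.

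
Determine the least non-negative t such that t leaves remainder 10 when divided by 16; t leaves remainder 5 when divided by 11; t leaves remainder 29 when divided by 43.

The moduli are pairwise coprime; N = 16·11·43 = 7568.
N/16 = 473; 473 ≡ 9 (mod 16); 9·9 ≡ 1, so inverse 9.
N/11 = 688; 688 ≡ 6 (mod 11); 6·2 ≡ 1, so inverse 2.
N/43 = 176; 176 ≡ 4 (mod 43); 4·11 ≡ 1, so inverse 11.
t ≡ 10·473·9 + 5·688·2 + 29·176·11 = 105594.
105594 mod 7568 = 7210.

7210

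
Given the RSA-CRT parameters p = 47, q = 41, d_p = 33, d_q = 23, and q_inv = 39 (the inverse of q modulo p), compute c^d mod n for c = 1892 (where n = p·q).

m₁ = c^(d_p) mod p: c ≡ 12 (mod 47), and 12^33 mod 47 = 8.
m₂ = c^(d_q) mod q: c ≡ 6 (mod 41), and 6^23 mod 41 = 30.
h = q_inv·(m₁ − m₂) mod p = 39·(8 − 30) mod 47 = 35.
m = m₂ + h·q = 30 + 35·41 = 1465.

1465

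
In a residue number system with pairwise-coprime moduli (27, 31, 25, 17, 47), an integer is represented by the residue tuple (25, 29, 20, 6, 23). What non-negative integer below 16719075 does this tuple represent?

12267070

From x ≡ 25 (mod 27) write x = 25 + 27t. Substituting into x ≡ 29 (mod 31) gives 27t ≡ 4 (mod 31), and since 27⁻¹ ≡ 23 (mod 31), t ≡ 30. Hence x ≡ 25 + 27·30 = 835 (mod 837).
From x ≡ 835 (mod 837) write x = 835 + 837t. Substituting into x ≡ 20 (mod 25) gives 837t ≡ 10 (mod 25), and since 12⁻¹ ≡ 23 (mod 25), t ≡ 5. Hence x ≡ 835 + 837·5 = 5020 (mod 20925).
From x ≡ 5020 (mod 20925) write x = 5020 + 20925t. Substituting into x ≡ 6 (mod 17) gives 20925t ≡ 1 (mod 17), and since 15⁻¹ ≡ 8 (mod 17), t ≡ 8. Hence x ≡ 5020 + 20925·8 = 172420 (mod 355725).
From x ≡ 172420 (mod 355725) write x = 172420 + 355725t. Substituting into x ≡ 23 (mod 47) gives 355725t ≡ 46 (mod 47), and since 29⁻¹ ≡ 13 (mod 47), t ≡ 34. Hence x ≡ 172420 + 355725·34 = 12267070 (mod 16719075).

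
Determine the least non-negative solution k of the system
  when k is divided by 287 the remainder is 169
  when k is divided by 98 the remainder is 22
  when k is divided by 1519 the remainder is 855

102628

gcd(287, 98) = 7 and 7 | (22 − 169), so the pair is consistent; merging gives k ≡ 2178 (mod 4018), where 4018 = lcm(287, 98).
gcd(4018, 1519) = 49 and 49 | (855 − 2178), so the pair is consistent; merging gives k ≡ 102628 (mod 124558), where 124558 = lcm(4018, 1519).
The solution is unique modulo lcm(287, 98, 1519) = 124558.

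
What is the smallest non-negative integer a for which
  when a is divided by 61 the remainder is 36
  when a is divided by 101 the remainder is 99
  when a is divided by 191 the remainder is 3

The moduli are pairwise coprime; N = 61·101·191 = 1176751.
N/61 = 19291; 19291 ≡ 15 (mod 61); 15·57 ≡ 1, so inverse 57.
N/101 = 11651; 11651 ≡ 36 (mod 101); 36·87 ≡ 1, so inverse 87.
N/191 = 6161; 6161 ≡ 49 (mod 191); 49·39 ≡ 1, so inverse 39.
a ≡ 36·19291·57 + 99·11651·87 + 3·6161·39 = 140656032.
140656032 mod 1176751 = 622663.

622663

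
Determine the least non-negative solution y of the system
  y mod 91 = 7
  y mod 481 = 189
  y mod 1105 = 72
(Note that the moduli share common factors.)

gcd(91, 481) = 13 and 13 | (189 − 7), so the pair is consistent; merging gives y ≡ 189 (mod 3367), where 3367 = lcm(91, 481).
gcd(3367, 1105) = 13 and 13 | (72 − 189), so the pair is consistent; merging gives y ≡ 64162 (mod 286195), where 286195 = lcm(3367, 1105).
The solution is unique modulo lcm(91, 481, 1105) = 286195.

64162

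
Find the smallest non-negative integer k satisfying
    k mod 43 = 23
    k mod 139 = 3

281

From k ≡ 23 (mod 43) write k = 23 + 43t. Substituting into k ≡ 3 (mod 139) gives 43t ≡ 119 (mod 139), and since 43⁻¹ ≡ 97 (mod 139), t ≡ 6. Hence k ≡ 23 + 43·6 = 281 (mod 5977).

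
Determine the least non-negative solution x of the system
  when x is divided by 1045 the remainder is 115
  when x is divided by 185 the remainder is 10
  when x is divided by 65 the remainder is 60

gcd(1045, 185) = 5 and 5 | (10 − 115), so the pair is consistent; merging gives x ≡ 13700 (mod 38665), where 38665 = lcm(1045, 185).
gcd(38665, 65) = 5 and 5 | (60 − 13700), so the pair is consistent; merging gives x ≡ 477680 (mod 502645), where 502645 = lcm(38665, 65).
The solution is unique modulo lcm(1045, 185, 65) = 502645.

477680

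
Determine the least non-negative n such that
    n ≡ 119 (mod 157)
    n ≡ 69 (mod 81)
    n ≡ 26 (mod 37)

256029

The moduli are pairwise coprime; M = 157·81·37 = 470529.
M/157 = 2997; 2997 ≡ 14 (mod 157); 14·101 ≡ 1, so inverse 101.
M/81 = 5809; 5809 ≡ 58 (mod 81); 58·7 ≡ 1, so inverse 7.
M/37 = 12717; 12717 ≡ 26 (mod 37); 26·10 ≡ 1, so inverse 10.
n ≡ 119·2997·101 + 69·5809·7 + 26·12717·10 = 42133110.
42133110 mod 470529 = 256029.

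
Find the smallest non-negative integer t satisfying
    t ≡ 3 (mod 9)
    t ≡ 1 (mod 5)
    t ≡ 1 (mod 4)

From t ≡ 3 (mod 9) write t = 3 + 9s. Substituting into t ≡ 1 (mod 5) gives 9s ≡ 3 (mod 5), and since 4⁻¹ ≡ 4 (mod 5), s ≡ 2. Hence t ≡ 3 + 9·2 = 21 (mod 45).
From t ≡ 21 (mod 45) write t = 21 + 45s. Substituting into t ≡ 1 (mod 4) gives 45s ≡ 0 (mod 4), and since 1⁻¹ ≡ 1 (mod 4), s ≡ 0. Hence t ≡ 21 + 45·0 = 21 (mod 180).

21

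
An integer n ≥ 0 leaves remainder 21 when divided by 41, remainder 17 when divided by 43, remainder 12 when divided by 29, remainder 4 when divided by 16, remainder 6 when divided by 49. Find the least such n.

Combine the congruences pairwise.
From n ≡ 21 (mod 41) write n = 21 + 41t. Substituting into n ≡ 17 (mod 43) gives 41t ≡ 39 (mod 43), and since 41⁻¹ ≡ 21 (mod 43), t ≡ 2. Hence n ≡ 21 + 41·2 = 103 (mod 1763).
From n ≡ 103 (mod 1763) write n = 103 + 1763t. Substituting into n ≡ 12 (mod 29) gives 1763t ≡ 25 (mod 29), and since 23⁻¹ ≡ 24 (mod 29), t ≡ 20. Hence n ≡ 103 + 1763·20 = 35363 (mod 51127).
From n ≡ 35363 (mod 51127) write n = 35363 + 51127t. Substituting into n ≡ 4 (mod 16) gives 51127t ≡ 1 (mod 16), and since 7⁻¹ ≡ 7 (mod 16), t ≡ 7. Hence n ≡ 35363 + 51127·7 = 393252 (mod 818032).
From n ≡ 393252 (mod 818032) write n = 393252 + 818032t. Substituting into n ≡ 6 (mod 49) gives 818032t ≡ 28 (mod 49), and since 26⁻¹ ≡ 17 (mod 49), t ≡ 35. Hence n ≡ 393252 + 818032·35 = 29024372 (mod 40083568).

29024372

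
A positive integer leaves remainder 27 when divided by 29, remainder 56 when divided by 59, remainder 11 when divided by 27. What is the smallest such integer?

The moduli are pairwise coprime; N = 29·59·27 = 46197.
N/29 = 1593; 1593 ≡ 27 (mod 29); 27·14 ≡ 1, so inverse 14.
N/59 = 783; 783 ≡ 16 (mod 59); 16·48 ≡ 1, so inverse 48.
N/27 = 1711; 1711 ≡ 10 (mod 27); 10·19 ≡ 1, so inverse 19.
m ≡ 27·1593·14 + 56·783·48 + 11·1711·19 = 3064457.
3064457 mod 46197 = 15455.

15455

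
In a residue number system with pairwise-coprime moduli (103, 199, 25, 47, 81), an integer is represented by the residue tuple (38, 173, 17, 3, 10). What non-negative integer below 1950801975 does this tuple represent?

The moduli are pairwise coprime; N = 103·199·25·47·81 = 1950801975.
N/103 = 18939825; 18939825 ≡ 82 (mod 103); 82·49 ≡ 1, so inverse 49.
N/199 = 9803025; 9803025 ≡ 86 (mod 199); 86·81 ≡ 1, so inverse 81.
N/25 = 78032079; 78032079 ≡ 4 (mod 25); 4·19 ≡ 1, so inverse 19.
N/47 = 41506425; 41506425 ≡ 20 (mod 47); 20·40 ≡ 1, so inverse 40.
N/81 = 24083975; 24083975 ≡ 2 (mod 81); 2·41 ≡ 1, so inverse 41.
x ≡ 38·18939825·49 + 173·9803025·81 + 17·78032079·19 + 3·41506425·40 + 10·24083975·41 = 212695305742.
212695305742 mod 1950801975 = 57890467.

57890467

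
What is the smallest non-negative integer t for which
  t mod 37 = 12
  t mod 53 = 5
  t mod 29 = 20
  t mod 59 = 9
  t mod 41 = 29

71843837

From t ≡ 12 (mod 37) write t = 12 + 37s. Substituting into t ≡ 5 (mod 53) gives 37s ≡ 46 (mod 53), and since 37⁻¹ ≡ 43 (mod 53), s ≡ 17. Hence t ≡ 12 + 37·17 = 641 (mod 1961).
From t ≡ 641 (mod 1961) write t = 641 + 1961s. Substituting into t ≡ 20 (mod 29) gives 1961s ≡ 17 (mod 29), and since 18⁻¹ ≡ 21 (mod 29), s ≡ 9. Hence t ≡ 641 + 1961·9 = 18290 (mod 56869).
From t ≡ 18290 (mod 56869) write t = 18290 + 56869s. Substituting into t ≡ 9 (mod 59) gives 56869s ≡ 9 (mod 59), and since 52⁻¹ ≡ 42 (mod 59), s ≡ 24. Hence t ≡ 18290 + 56869·24 = 1383146 (mod 3355271).
From t ≡ 1383146 (mod 3355271) write t = 1383146 + 3355271s. Substituting into t ≡ 29 (mod 41) gives 3355271s ≡ 18 (mod 41), and since 36⁻¹ ≡ 8 (mod 41), s ≡ 21. Hence t ≡ 1383146 + 3355271·21 = 71843837 (mod 137566111).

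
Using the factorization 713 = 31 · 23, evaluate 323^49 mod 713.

Mod 31: 323 ≡ 13; by Fermat, exponent reduces to 49 mod 30 = 19; 13^19 ≡ 21 (mod 31).
Mod 23: 323 ≡ 1; by Fermat, exponent reduces to 49 mod 22 = 5; 1^5 ≡ 1 (mod 23).
Combine by CRT: x ≡ 21 (mod 31), x ≡ 1 (mod 23) ⇒ x ≡ 300 (mod 713).

300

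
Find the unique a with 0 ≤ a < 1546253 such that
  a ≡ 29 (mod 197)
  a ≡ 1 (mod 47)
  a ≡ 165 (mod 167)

1439705

From a ≡ 29 (mod 197) write a = 29 + 197t. Substituting into a ≡ 1 (mod 47) gives 197t ≡ 19 (mod 47), and since 9⁻¹ ≡ 21 (mod 47), t ≡ 23. Hence a ≡ 29 + 197·23 = 4560 (mod 9259).
From a ≡ 4560 (mod 9259) write a = 4560 + 9259t. Substituting into a ≡ 165 (mod 167) gives 9259t ≡ 114 (mod 167), and since 74⁻¹ ≡ 79 (mod 167), t ≡ 155. Hence a ≡ 4560 + 9259·155 = 1439705 (mod 1546253).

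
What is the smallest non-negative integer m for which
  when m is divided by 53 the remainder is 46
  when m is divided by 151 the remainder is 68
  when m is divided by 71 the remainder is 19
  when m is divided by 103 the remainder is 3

The moduli are pairwise coprime; N = 53·151·71·103 = 58525939.
N/53 = 1104263; 1104263 ≡ 8 (mod 53); 8·20 ≡ 1, so inverse 20.
N/151 = 387589; 387589 ≡ 123 (mod 151); 123·124 ≡ 1, so inverse 124.
N/71 = 824309; 824309 ≡ 70 (mod 71); 70·70 ≡ 1, so inverse 70.
N/103 = 568213; 568213 ≡ 65 (mod 103); 65·84 ≡ 1, so inverse 84.
m ≡ 46·1104263·20 + 68·387589·124 + 19·824309·70 + 3·568213·84 = 5523593054.
5523593054 mod 58525939 = 22154788.

22154788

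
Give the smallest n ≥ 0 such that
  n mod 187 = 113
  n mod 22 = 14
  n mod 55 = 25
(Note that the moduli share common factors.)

gcd(187, 22) = 11 and 11 | (14 − 113), so the pair is consistent; merging gives n ≡ 300 (mod 374), where 374 = lcm(187, 22).
gcd(374, 55) = 11 and 11 | (25 − 300), so the pair is consistent; merging gives n ≡ 300 (mod 1870), where 1870 = lcm(374, 55).
The solution is unique modulo lcm(187, 22, 55) = 1870.

300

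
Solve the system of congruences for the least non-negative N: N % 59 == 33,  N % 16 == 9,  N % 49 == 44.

The moduli are pairwise coprime; M = 59·16·49 = 46256.
M/59 = 784; 784 ≡ 17 (mod 59); 17·7 ≡ 1, so inverse 7.
M/16 = 2891; 2891 ≡ 11 (mod 16); 11·3 ≡ 1, so inverse 3.
M/49 = 944; 944 ≡ 13 (mod 49); 13·34 ≡ 1, so inverse 34.
N ≡ 33·784·7 + 9·2891·3 + 44·944·34 = 1671385.
1671385 mod 46256 = 6169.

6169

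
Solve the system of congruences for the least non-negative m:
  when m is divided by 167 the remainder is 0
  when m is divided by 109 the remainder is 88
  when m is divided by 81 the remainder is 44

71810

The moduli are pairwise coprime; N = 167·109·81 = 1474443.
N/167 = 8829; 8829 ≡ 145 (mod 167); 145·129 ≡ 1, so inverse 129.
N/109 = 13527; 13527 ≡ 11 (mod 109); 11·10 ≡ 1, so inverse 10.
N/81 = 18203; 18203 ≡ 59 (mod 81); 59·11 ≡ 1, so inverse 11.
m ≡ 0·8829·129 + 88·13527·10 + 44·18203·11 = 20714012.
20714012 mod 1474443 = 71810.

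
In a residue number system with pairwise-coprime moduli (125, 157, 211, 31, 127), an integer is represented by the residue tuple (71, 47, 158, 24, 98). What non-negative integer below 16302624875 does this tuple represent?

From x ≡ 71 (mod 125) write x = 71 + 125t. Substituting into x ≡ 47 (mod 157) gives 125t ≡ 133 (mod 157), and since 125⁻¹ ≡ 103 (mod 157), t ≡ 40. Hence x ≡ 71 + 125·40 = 5071 (mod 19625).
From x ≡ 5071 (mod 19625) write x = 5071 + 19625t. Substituting into x ≡ 158 (mod 211) gives 19625t ≡ 151 (mod 211), and since 2⁻¹ ≡ 106 (mod 211), t ≡ 181. Hence x ≡ 5071 + 19625·181 = 3557196 (mod 4140875).
From x ≡ 3557196 (mod 4140875) write x = 3557196 + 4140875t. Substituting into x ≡ 24 (mod 31) gives 4140875t ≡ 16 (mod 31), and since 19⁻¹ ≡ 18 (mod 31), t ≡ 9. Hence x ≡ 3557196 + 4140875·9 = 40825071 (mod 128367125).
From x ≡ 40825071 (mod 128367125) write x = 40825071 + 128367125t. Substituting into x ≡ 98 (mod 127) gives 128367125t ≡ 66 (mod 127), and since 97⁻¹ ≡ 55 (mod 127), t ≡ 74. Hence x ≡ 40825071 + 128367125·74 = 9539992321 (mod 16302624875).

9539992321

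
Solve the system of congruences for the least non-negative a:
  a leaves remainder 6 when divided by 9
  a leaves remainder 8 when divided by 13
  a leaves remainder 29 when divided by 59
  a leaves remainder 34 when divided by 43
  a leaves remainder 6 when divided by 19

3179067

Combine the congruences pairwise.
From a ≡ 6 (mod 9) write a = 6 + 9t. Substituting into a ≡ 8 (mod 13) gives 9t ≡ 2 (mod 13), and since 9⁻¹ ≡ 3 (mod 13), t ≡ 6. Hence a ≡ 6 + 9·6 = 60 (mod 117).
From a ≡ 60 (mod 117) write a = 60 + 117t. Substituting into a ≡ 29 (mod 59) gives 117t ≡ 28 (mod 59), and since 58⁻¹ ≡ 58 (mod 59), t ≡ 31. Hence a ≡ 60 + 117·31 = 3687 (mod 6903).
From a ≡ 3687 (mod 6903) write a = 3687 + 6903t. Substituting into a ≡ 34 (mod 43) gives 6903t ≡ 2 (mod 43), and since 23⁻¹ ≡ 15 (mod 43), t ≡ 30. Hence a ≡ 3687 + 6903·30 = 210777 (mod 296829).
From a ≡ 210777 (mod 296829) write a = 210777 + 296829t. Substituting into a ≡ 6 (mod 19) gives 296829t ≡ 15 (mod 19), and since 11⁻¹ ≡ 7 (mod 19), t ≡ 10. Hence a ≡ 210777 + 296829·10 = 3179067 (mod 5639751).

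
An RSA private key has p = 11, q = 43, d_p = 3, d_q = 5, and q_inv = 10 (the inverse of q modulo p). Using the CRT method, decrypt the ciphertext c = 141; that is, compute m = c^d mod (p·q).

421

m₁ = c^(d_p) mod p: c ≡ 9 (mod 11), and 9^3 mod 11 = 3.
m₂ = c^(d_q) mod q: c ≡ 12 (mod 43), and 12^5 mod 43 = 34.
h = q_inv·(m₁ − m₂) mod p = 10·(3 − 34) mod 11 = 9.
m = m₂ + h·q = 34 + 9·43 = 421.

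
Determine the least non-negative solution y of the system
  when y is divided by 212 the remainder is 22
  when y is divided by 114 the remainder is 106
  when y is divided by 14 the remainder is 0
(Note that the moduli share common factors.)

14014

gcd(212, 114) = 2 and 2 | (106 − 22), so the pair is consistent; merging gives y ≡ 1930 (mod 12084), where 12084 = lcm(212, 114).
gcd(12084, 14) = 2 and 2 | (0 − 1930), so the pair is consistent; merging gives y ≡ 14014 (mod 84588), where 84588 = lcm(12084, 14).
The solution is unique modulo lcm(212, 114, 14) = 84588.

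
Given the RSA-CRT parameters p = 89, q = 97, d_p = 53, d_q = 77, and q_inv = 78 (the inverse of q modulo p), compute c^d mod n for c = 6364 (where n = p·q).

3119

m₁ = c^(d_p) mod p: c ≡ 45 (mod 89), and 45^53 mod 89 = 4.
m₂ = c^(d_q) mod q: c ≡ 59 (mod 97), and 59^77 mod 97 = 15.
h = q_inv·(m₁ − m₂) mod p = 78·(4 − 15) mod 89 = 32.
m = m₂ + h·q = 15 + 32·97 = 3119.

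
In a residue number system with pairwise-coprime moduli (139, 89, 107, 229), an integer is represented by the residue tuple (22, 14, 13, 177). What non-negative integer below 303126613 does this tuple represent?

The moduli are pairwise coprime; N = 139·89·107·229 = 303126613.
N/139 = 2180767; 2180767 ≡ 135 (mod 139); 135·104 ≡ 1, so inverse 104.
N/89 = 3405917; 3405917 ≡ 65 (mod 89); 65·63 ≡ 1, so inverse 63.
N/107 = 2832959; 2832959 ≡ 27 (mod 107); 27·4 ≡ 1, so inverse 4.
N/229 = 1323697; 1323697 ≡ 77 (mod 229); 77·116 ≡ 1, so inverse 116.
x ≡ 22·2180767·104 + 14·3405917·63 + 13·2832959·4 + 177·1323697·116 = 35319074362.
35319074362 mod 303126613 = 156387254.

156387254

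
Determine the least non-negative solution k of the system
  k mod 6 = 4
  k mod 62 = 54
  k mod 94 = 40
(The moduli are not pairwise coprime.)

4270

gcd(6, 62) = 2 and 2 | (54 − 4), so the pair is consistent; merging gives k ≡ 178 (mod 186), where 186 = lcm(6, 62).
gcd(186, 94) = 2 and 2 | (40 − 178), so the pair is consistent; merging gives k ≡ 4270 (mod 8742), where 8742 = lcm(186, 94).
The solution is unique modulo lcm(6, 62, 94) = 8742.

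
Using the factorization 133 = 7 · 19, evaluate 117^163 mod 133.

Mod 7: 117 ≡ 5; by Fermat, exponent reduces to 163 mod 6 = 1; 5^1 ≡ 5 (mod 7).
Mod 19: 117 ≡ 3; by Fermat, exponent reduces to 163 mod 18 = 1; 3^1 ≡ 3 (mod 19).
Combine by CRT: x ≡ 5 (mod 7), x ≡ 3 (mod 19) ⇒ x ≡ 117 (mod 133).

117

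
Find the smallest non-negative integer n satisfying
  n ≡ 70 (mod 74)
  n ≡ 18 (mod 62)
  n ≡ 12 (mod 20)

Combine the congruences pairwise.
gcd(74, 62) = 2 and 2 | (18 − 70), so the pair is consistent; merging gives n ≡ 514 (mod 2294), where 2294 = lcm(74, 62).
gcd(2294, 20) = 2 and 2 | (12 − 514), so the pair is consistent; merging gives n ≡ 16572 (mod 22940), where 22940 = lcm(2294, 20).
The solution is unique modulo lcm(74, 62, 20) = 22940.

16572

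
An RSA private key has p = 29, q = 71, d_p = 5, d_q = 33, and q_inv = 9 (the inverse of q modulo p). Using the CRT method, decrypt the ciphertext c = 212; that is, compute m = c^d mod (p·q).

m₁ = c^(d_p) mod p: c ≡ 9 (mod 29), and 9^5 mod 29 = 5.
m₂ = c^(d_q) mod q: c ≡ 70 (mod 71), and 70^33 mod 71 = 70.
h = q_inv·(m₁ − m₂) mod p = 9·(5 − 70) mod 29 = 24.
m = m₂ + h·q = 70 + 24·71 = 1774.

1774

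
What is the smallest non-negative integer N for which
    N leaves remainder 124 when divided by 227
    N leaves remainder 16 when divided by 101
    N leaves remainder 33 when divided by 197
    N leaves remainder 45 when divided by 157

The moduli are pairwise coprime; M = 227·101·197·157 = 709109183.
M/227 = 3123829; 3123829 ≡ 82 (mod 227); 82·36 ≡ 1, so inverse 36.
M/101 = 7020883; 7020883 ≡ 70 (mod 101); 70·13 ≡ 1, so inverse 13.
M/197 = 3599539; 3599539 ≡ 152 (mod 197); 152·35 ≡ 1, so inverse 35.
M/157 = 4516619; 4516619 ≡ 43 (mod 157); 43·84 ≡ 1, so inverse 84.
N ≡ 124·3123829·36 + 16·7020883·13 + 33·3599539·35 + 45·4516619·84 = 36635403685.
36635403685 mod 709109183 = 470835352.

470835352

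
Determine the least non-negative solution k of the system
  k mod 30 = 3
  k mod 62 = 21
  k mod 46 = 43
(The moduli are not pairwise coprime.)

gcd(30, 62) = 2 and 2 | (21 − 3), so the pair is consistent; merging gives k ≡ 393 (mod 930), where 930 = lcm(30, 62).
gcd(930, 46) = 2 and 2 | (43 − 393), so the pair is consistent; merging gives k ≡ 10623 (mod 21390), where 21390 = lcm(930, 46).
The solution is unique modulo lcm(30, 62, 46) = 21390.

10623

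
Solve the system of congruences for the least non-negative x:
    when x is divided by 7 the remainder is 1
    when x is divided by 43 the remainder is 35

78

From x ≡ 1 (mod 7) write x = 1 + 7t. Substituting into x ≡ 35 (mod 43) gives 7t ≡ 34 (mod 43), and since 7⁻¹ ≡ 37 (mod 43), t ≡ 11. Hence x ≡ 1 + 7·11 = 78 (mod 301).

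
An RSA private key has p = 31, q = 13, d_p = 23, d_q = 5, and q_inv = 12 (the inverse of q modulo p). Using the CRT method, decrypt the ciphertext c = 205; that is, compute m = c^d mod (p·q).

m₁ = c^(d_p) mod p: c ≡ 19 (mod 31), and 19^23 mod 31 = 9.
m₂ = c^(d_q) mod q: c ≡ 10 (mod 13), and 10^5 mod 13 = 4.
h = q_inv·(m₁ − m₂) mod p = 12·(9 − 4) mod 31 = 29.
m = m₂ + h·q = 4 + 29·13 = 381.

381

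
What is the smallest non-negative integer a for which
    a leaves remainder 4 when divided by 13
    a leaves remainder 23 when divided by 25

173

From a ≡ 4 (mod 13) write a = 4 + 13t. Substituting into a ≡ 23 (mod 25) gives 13t ≡ 19 (mod 25), and since 13⁻¹ ≡ 2 (mod 25), t ≡ 13. Hence a ≡ 4 + 13·13 = 173 (mod 325).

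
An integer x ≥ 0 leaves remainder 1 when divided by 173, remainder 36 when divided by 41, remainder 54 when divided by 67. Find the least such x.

From x ≡ 1 (mod 173) write x = 1 + 173t. Substituting into x ≡ 36 (mod 41) gives 173t ≡ 35 (mod 41), and since 9⁻¹ ≡ 32 (mod 41), t ≡ 13. Hence x ≡ 1 + 173·13 = 2250 (mod 7093).
From x ≡ 2250 (mod 7093) write x = 2250 + 7093t. Substituting into x ≡ 54 (mod 67) gives 7093t ≡ 15 (mod 67), and since 58⁻¹ ≡ 52 (mod 67), t ≡ 43. Hence x ≡ 2250 + 7093·43 = 307249 (mod 475231).

307249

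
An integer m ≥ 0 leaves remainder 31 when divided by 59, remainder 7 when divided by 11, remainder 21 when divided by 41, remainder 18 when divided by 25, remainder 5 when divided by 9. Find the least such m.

4061768

From m ≡ 31 (mod 59) write m = 31 + 59t. Substituting into m ≡ 7 (mod 11) gives 59t ≡ 9 (mod 11), and since 4⁻¹ ≡ 3 (mod 11), t ≡ 5. Hence m ≡ 31 + 59·5 = 326 (mod 649).
From m ≡ 326 (mod 649) write m = 326 + 649t. Substituting into m ≡ 21 (mod 41) gives 649t ≡ 23 (mod 41), and since 34⁻¹ ≡ 35 (mod 41), t ≡ 26. Hence m ≡ 326 + 649·26 = 17200 (mod 26609).
From m ≡ 17200 (mod 26609) write m = 17200 + 26609t. Substituting into m ≡ 18 (mod 25) gives 26609t ≡ 18 (mod 25), and since 9⁻¹ ≡ 14 (mod 25), t ≡ 2. Hence m ≡ 17200 + 26609·2 = 70418 (mod 665225).
From m ≡ 70418 (mod 665225) write m = 70418 + 665225t. Substituting into m ≡ 5 (mod 9) gives 665225t ≡ 3 (mod 9), and since 8⁻¹ ≡ 8 (mod 9), t ≡ 6. Hence m ≡ 70418 + 665225·6 = 4061768 (mod 5987025).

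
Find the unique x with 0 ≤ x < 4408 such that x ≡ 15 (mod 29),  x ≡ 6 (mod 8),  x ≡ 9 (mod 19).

The moduli are pairwise coprime; N = 29·8·19 = 4408.
N/29 = 152; 152 ≡ 7 (mod 29); 7·25 ≡ 1, so inverse 25.
N/8 = 551; 551 ≡ 7 (mod 8); 7·7 ≡ 1, so inverse 7.
N/19 = 232; 232 ≡ 4 (mod 19); 4·5 ≡ 1, so inverse 5.
x ≡ 15·152·25 + 6·551·7 + 9·232·5 = 90582.
90582 mod 4408 = 2422.

2422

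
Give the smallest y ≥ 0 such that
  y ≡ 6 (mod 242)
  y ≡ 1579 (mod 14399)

gcd(242, 14399) = 121 and 121 | (1579 − 6), so the pair is consistent; merging gives y ≡ 15978 (mod 28798), where 28798 = lcm(242, 14399).
The solution is unique modulo lcm(242, 14399) = 28798.

15978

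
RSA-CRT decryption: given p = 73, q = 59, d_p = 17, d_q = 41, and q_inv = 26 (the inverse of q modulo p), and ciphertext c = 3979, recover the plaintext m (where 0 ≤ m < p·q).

m₁ = c^(d_p) mod p: c ≡ 37 (mod 73), and 37^17 mod 73 = 2.
m₂ = c^(d_q) mod q: c ≡ 26 (mod 59), and 26^41 mod 59 = 57.
h = q_inv·(m₁ − m₂) mod p = 26·(2 − 57) mod 73 = 30.
m = m₂ + h·q = 57 + 30·59 = 1827.

1827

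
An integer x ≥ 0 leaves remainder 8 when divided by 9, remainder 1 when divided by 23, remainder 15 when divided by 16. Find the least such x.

From x ≡ 8 (mod 9) write x = 8 + 9t. Substituting into x ≡ 1 (mod 23) gives 9t ≡ 16 (mod 23), and since 9⁻¹ ≡ 18 (mod 23), t ≡ 12. Hence x ≡ 8 + 9·12 = 116 (mod 207).
From x ≡ 116 (mod 207) write x = 116 + 207t. Substituting into x ≡ 15 (mod 16) gives 207t ≡ 11 (mod 16), and since 15⁻¹ ≡ 15 (mod 16), t ≡ 5. Hence x ≡ 116 + 207·5 = 1151 (mod 3312).

1151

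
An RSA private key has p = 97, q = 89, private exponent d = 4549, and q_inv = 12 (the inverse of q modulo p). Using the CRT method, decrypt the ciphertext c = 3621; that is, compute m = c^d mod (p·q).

1915

d_p = d mod (p−1) = 4549 mod 96 = 37; d_q = d mod (q−1) = 61.
m₁ = c^(d_p) mod p: c ≡ 32 (mod 97), and 32^37 mod 97 = 72.
m₂ = c^(d_q) mod q: c ≡ 61 (mod 89), and 61^61 mod 89 = 46.
h = q_inv·(m₁ − m₂) mod p = 12·(72 − 46) mod 97 = 21.
m = m₂ + h·q = 46 + 21·89 = 1915.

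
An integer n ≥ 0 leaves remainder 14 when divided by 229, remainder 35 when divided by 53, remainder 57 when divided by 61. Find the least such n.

The moduli are pairwise coprime; M = 229·53·61 = 740357.
M/229 = 3233; 3233 ≡ 27 (mod 229); 27·17 ≡ 1, so inverse 17.
M/53 = 13969; 13969 ≡ 30 (mod 53); 30·23 ≡ 1, so inverse 23.
M/61 = 12137; 12137 ≡ 59 (mod 61); 59·30 ≡ 1, so inverse 30.
n ≡ 14·3233·17 + 35·13969·23 + 57·12137·30 = 32768769.
32768769 mod 740357 = 193061.

193061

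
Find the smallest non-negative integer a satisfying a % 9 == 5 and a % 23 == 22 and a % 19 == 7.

The moduli are pairwise coprime; N = 9·23·19 = 3933.
N/9 = 437; 437 ≡ 5 (mod 9); 5·2 ≡ 1, so inverse 2.
N/23 = 171; 171 ≡ 10 (mod 23); 10·7 ≡ 1, so inverse 7.
N/19 = 207; 207 ≡ 17 (mod 19); 17·9 ≡ 1, so inverse 9.
a ≡ 5·437·2 + 22·171·7 + 7·207·9 = 43745.
43745 mod 3933 = 482.

482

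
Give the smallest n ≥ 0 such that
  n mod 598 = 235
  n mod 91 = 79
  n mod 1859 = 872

136579

gcd(598, 91) = 13 and 13 | (79 − 235), so the pair is consistent; merging gives n ≡ 2627 (mod 4186), where 4186 = lcm(598, 91).
gcd(4186, 1859) = 13 and 13 | (872 − 2627), so the pair is consistent; merging gives n ≡ 136579 (mod 598598), where 598598 = lcm(4186, 1859).
The solution is unique modulo lcm(598, 91, 1859) = 598598.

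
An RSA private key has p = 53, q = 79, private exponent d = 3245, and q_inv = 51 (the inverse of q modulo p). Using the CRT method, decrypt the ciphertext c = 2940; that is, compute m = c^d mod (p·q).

d_p = d mod (p−1) = 3245 mod 52 = 21; d_q = d mod (q−1) = 47.
m₁ = c^(d_p) mod p: c ≡ 25 (mod 53), and 25^21 mod 53 = 40.
m₂ = c^(d_q) mod q: c ≡ 17 (mod 79), and 17^47 mod 79 = 71.
h = q_inv·(m₁ − m₂) mod p = 51·(40 − 71) mod 53 = 9.
m = m₂ + h·q = 71 + 9·79 = 782.

782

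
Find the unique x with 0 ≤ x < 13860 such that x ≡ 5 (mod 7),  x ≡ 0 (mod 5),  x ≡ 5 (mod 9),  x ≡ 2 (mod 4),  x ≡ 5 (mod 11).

The moduli are pairwise coprime; N = 7·5·9·4·11 = 13860.
N/7 = 1980; 1980 ≡ 6 (mod 7); 6·6 ≡ 1, so inverse 6.
N/5 = 2772; 2772 ≡ 2 (mod 5); 2·3 ≡ 1, so inverse 3.
N/9 = 1540; 1540 ≡ 1 (mod 9), inverse 1.
N/4 = 3465; 3465 ≡ 1 (mod 4), inverse 1.
N/11 = 1260; 1260 ≡ 6 (mod 11); 6·2 ≡ 1, so inverse 2.
x ≡ 5·1980·6 + 0·2772·3 + 5·1540·1 + 2·3465·1 + 5·1260·2 = 86630.
86630 mod 13860 = 3470.

3470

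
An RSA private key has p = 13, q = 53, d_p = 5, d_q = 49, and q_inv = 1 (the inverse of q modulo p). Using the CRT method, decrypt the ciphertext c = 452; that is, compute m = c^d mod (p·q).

m₁ = c^(d_p) mod p: c ≡ 10 (mod 13), and 10^5 mod 13 = 4.
m₂ = c^(d_q) mod q: c ≡ 28 (mod 53), and 28^49 mod 53 = 16.
h = q_inv·(m₁ − m₂) mod p = 1·(4 − 16) mod 13 = 1.
m = m₂ + h·q = 16 + 1·53 = 69.

69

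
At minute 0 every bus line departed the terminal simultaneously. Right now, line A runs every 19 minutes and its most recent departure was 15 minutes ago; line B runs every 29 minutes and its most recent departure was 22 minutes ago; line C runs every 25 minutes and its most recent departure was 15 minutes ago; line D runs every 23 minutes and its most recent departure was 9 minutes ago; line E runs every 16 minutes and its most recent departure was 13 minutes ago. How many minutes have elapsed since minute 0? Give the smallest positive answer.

2368365

Combine the congruences pairwise.
From t ≡ 15 (mod 19) write t = 15 + 19s. Substituting into t ≡ 22 (mod 29) gives 19s ≡ 7 (mod 29), and since 19⁻¹ ≡ 26 (mod 29), s ≡ 8. Hence t ≡ 15 + 19·8 = 167 (mod 551).
From t ≡ 167 (mod 551) write t = 167 + 551s. Substituting into t ≡ 15 (mod 25) gives 551s ≡ 23 (mod 25), and since 1⁻¹ ≡ 1 (mod 25), s ≡ 23. Hence t ≡ 167 + 551·23 = 12840 (mod 13775).
From t ≡ 12840 (mod 13775) write t = 12840 + 13775s. Substituting into t ≡ 9 (mod 23) gives 13775s ≡ 3 (mod 23), and since 21⁻¹ ≡ 11 (mod 23), s ≡ 10. Hence t ≡ 12840 + 13775·10 = 150590 (mod 316825).
From t ≡ 150590 (mod 316825) write t = 150590 + 316825s. Substituting into t ≡ 13 (mod 16) gives 316825s ≡ 15 (mod 16), and since 9⁻¹ ≡ 9 (mod 16), s ≡ 7. Hence t ≡ 150590 + 316825·7 = 2368365 (mod 5069200).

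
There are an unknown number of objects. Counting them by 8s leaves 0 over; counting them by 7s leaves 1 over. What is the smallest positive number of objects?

8

From N ≡ 0 (mod 8) write N = 0 + 8t. Substituting into N ≡ 1 (mod 7) gives 8t ≡ 1 (mod 7), and since 1⁻¹ ≡ 1 (mod 7), t ≡ 1. Hence N ≡ 0 + 8·1 = 8 (mod 56).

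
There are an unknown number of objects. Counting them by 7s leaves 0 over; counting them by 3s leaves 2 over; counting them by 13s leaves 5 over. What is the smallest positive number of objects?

161

From N ≡ 0 (mod 7) write N = 0 + 7t. Substituting into N ≡ 2 (mod 3) gives 7t ≡ 2 (mod 3), and since 1⁻¹ ≡ 1 (mod 3), t ≡ 2. Hence N ≡ 0 + 7·2 = 14 (mod 21).
From N ≡ 14 (mod 21) write N = 14 + 21t. Substituting into N ≡ 5 (mod 13) gives 21t ≡ 4 (mod 13), and since 8⁻¹ ≡ 5 (mod 13), t ≡ 7. Hence N ≡ 14 + 21·7 = 161 (mod 273).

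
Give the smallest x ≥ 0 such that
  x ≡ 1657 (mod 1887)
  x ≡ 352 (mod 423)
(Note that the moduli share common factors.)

29962

gcd(1887, 423) = 3 and 3 | (352 − 1657), so the pair is consistent; merging gives x ≡ 29962 (mod 266067), where 266067 = lcm(1887, 423).
The solution is unique modulo lcm(1887, 423) = 266067.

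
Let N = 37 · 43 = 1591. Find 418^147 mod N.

517

Mod 37: 418 ≡ 11; by Fermat, exponent reduces to 147 mod 36 = 3; 11^3 ≡ 36 (mod 37).
Mod 43: 418 ≡ 31; by Fermat, exponent reduces to 147 mod 42 = 21; 31^21 ≡ 1 (mod 43).
Combine by CRT: x ≡ 36 (mod 37), x ≡ 1 (mod 43) ⇒ x ≡ 517 (mod 1591).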